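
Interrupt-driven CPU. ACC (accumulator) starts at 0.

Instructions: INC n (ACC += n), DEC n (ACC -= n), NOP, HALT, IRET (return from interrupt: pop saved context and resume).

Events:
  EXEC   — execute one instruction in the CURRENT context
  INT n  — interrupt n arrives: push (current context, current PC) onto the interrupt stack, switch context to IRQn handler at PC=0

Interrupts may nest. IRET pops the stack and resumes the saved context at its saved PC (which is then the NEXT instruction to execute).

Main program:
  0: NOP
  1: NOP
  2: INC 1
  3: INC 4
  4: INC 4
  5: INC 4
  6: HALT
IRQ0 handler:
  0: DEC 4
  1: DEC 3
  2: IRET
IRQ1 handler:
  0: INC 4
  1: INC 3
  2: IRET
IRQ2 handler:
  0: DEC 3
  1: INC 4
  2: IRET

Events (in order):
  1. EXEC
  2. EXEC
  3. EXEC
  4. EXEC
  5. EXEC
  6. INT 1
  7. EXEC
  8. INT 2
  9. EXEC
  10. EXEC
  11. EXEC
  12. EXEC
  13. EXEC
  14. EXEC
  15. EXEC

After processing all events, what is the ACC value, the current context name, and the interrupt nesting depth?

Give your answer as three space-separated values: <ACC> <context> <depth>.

Event 1 (EXEC): [MAIN] PC=0: NOP
Event 2 (EXEC): [MAIN] PC=1: NOP
Event 3 (EXEC): [MAIN] PC=2: INC 1 -> ACC=1
Event 4 (EXEC): [MAIN] PC=3: INC 4 -> ACC=5
Event 5 (EXEC): [MAIN] PC=4: INC 4 -> ACC=9
Event 6 (INT 1): INT 1 arrives: push (MAIN, PC=5), enter IRQ1 at PC=0 (depth now 1)
Event 7 (EXEC): [IRQ1] PC=0: INC 4 -> ACC=13
Event 8 (INT 2): INT 2 arrives: push (IRQ1, PC=1), enter IRQ2 at PC=0 (depth now 2)
Event 9 (EXEC): [IRQ2] PC=0: DEC 3 -> ACC=10
Event 10 (EXEC): [IRQ2] PC=1: INC 4 -> ACC=14
Event 11 (EXEC): [IRQ2] PC=2: IRET -> resume IRQ1 at PC=1 (depth now 1)
Event 12 (EXEC): [IRQ1] PC=1: INC 3 -> ACC=17
Event 13 (EXEC): [IRQ1] PC=2: IRET -> resume MAIN at PC=5 (depth now 0)
Event 14 (EXEC): [MAIN] PC=5: INC 4 -> ACC=21
Event 15 (EXEC): [MAIN] PC=6: HALT

Answer: 21 MAIN 0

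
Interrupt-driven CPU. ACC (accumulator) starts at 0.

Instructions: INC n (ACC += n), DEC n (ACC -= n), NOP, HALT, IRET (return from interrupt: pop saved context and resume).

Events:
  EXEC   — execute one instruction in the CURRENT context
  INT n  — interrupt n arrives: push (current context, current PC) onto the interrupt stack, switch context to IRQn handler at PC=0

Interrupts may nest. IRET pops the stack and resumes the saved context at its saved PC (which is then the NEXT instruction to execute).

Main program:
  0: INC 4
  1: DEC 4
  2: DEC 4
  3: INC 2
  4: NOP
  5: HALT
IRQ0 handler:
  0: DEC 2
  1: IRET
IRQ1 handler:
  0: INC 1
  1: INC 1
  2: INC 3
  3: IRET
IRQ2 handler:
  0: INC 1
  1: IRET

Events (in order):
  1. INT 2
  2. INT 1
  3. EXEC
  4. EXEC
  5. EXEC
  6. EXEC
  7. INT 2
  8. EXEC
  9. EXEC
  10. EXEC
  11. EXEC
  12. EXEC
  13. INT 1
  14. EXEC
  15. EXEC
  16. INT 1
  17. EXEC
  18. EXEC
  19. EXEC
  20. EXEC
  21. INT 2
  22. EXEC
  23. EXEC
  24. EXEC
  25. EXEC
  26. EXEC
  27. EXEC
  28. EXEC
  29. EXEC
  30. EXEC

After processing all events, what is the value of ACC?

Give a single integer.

Answer: 16

Derivation:
Event 1 (INT 2): INT 2 arrives: push (MAIN, PC=0), enter IRQ2 at PC=0 (depth now 1)
Event 2 (INT 1): INT 1 arrives: push (IRQ2, PC=0), enter IRQ1 at PC=0 (depth now 2)
Event 3 (EXEC): [IRQ1] PC=0: INC 1 -> ACC=1
Event 4 (EXEC): [IRQ1] PC=1: INC 1 -> ACC=2
Event 5 (EXEC): [IRQ1] PC=2: INC 3 -> ACC=5
Event 6 (EXEC): [IRQ1] PC=3: IRET -> resume IRQ2 at PC=0 (depth now 1)
Event 7 (INT 2): INT 2 arrives: push (IRQ2, PC=0), enter IRQ2 at PC=0 (depth now 2)
Event 8 (EXEC): [IRQ2] PC=0: INC 1 -> ACC=6
Event 9 (EXEC): [IRQ2] PC=1: IRET -> resume IRQ2 at PC=0 (depth now 1)
Event 10 (EXEC): [IRQ2] PC=0: INC 1 -> ACC=7
Event 11 (EXEC): [IRQ2] PC=1: IRET -> resume MAIN at PC=0 (depth now 0)
Event 12 (EXEC): [MAIN] PC=0: INC 4 -> ACC=11
Event 13 (INT 1): INT 1 arrives: push (MAIN, PC=1), enter IRQ1 at PC=0 (depth now 1)
Event 14 (EXEC): [IRQ1] PC=0: INC 1 -> ACC=12
Event 15 (EXEC): [IRQ1] PC=1: INC 1 -> ACC=13
Event 16 (INT 1): INT 1 arrives: push (IRQ1, PC=2), enter IRQ1 at PC=0 (depth now 2)
Event 17 (EXEC): [IRQ1] PC=0: INC 1 -> ACC=14
Event 18 (EXEC): [IRQ1] PC=1: INC 1 -> ACC=15
Event 19 (EXEC): [IRQ1] PC=2: INC 3 -> ACC=18
Event 20 (EXEC): [IRQ1] PC=3: IRET -> resume IRQ1 at PC=2 (depth now 1)
Event 21 (INT 2): INT 2 arrives: push (IRQ1, PC=2), enter IRQ2 at PC=0 (depth now 2)
Event 22 (EXEC): [IRQ2] PC=0: INC 1 -> ACC=19
Event 23 (EXEC): [IRQ2] PC=1: IRET -> resume IRQ1 at PC=2 (depth now 1)
Event 24 (EXEC): [IRQ1] PC=2: INC 3 -> ACC=22
Event 25 (EXEC): [IRQ1] PC=3: IRET -> resume MAIN at PC=1 (depth now 0)
Event 26 (EXEC): [MAIN] PC=1: DEC 4 -> ACC=18
Event 27 (EXEC): [MAIN] PC=2: DEC 4 -> ACC=14
Event 28 (EXEC): [MAIN] PC=3: INC 2 -> ACC=16
Event 29 (EXEC): [MAIN] PC=4: NOP
Event 30 (EXEC): [MAIN] PC=5: HALT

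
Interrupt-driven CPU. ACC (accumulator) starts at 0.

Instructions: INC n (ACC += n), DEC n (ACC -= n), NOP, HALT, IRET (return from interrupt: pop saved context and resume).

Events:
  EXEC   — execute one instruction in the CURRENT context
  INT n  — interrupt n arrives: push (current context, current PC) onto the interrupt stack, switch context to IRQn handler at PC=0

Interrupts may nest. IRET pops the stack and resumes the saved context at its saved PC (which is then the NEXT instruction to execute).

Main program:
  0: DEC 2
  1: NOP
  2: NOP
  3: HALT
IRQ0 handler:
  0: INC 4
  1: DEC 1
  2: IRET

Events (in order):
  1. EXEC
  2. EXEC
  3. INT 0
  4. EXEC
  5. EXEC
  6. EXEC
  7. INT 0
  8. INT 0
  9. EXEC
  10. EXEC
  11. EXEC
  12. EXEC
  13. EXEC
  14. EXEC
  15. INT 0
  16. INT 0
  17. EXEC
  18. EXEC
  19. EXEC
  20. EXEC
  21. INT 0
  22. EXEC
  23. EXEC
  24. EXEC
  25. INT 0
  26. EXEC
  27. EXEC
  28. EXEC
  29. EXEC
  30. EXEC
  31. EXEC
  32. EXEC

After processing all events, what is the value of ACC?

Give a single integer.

Event 1 (EXEC): [MAIN] PC=0: DEC 2 -> ACC=-2
Event 2 (EXEC): [MAIN] PC=1: NOP
Event 3 (INT 0): INT 0 arrives: push (MAIN, PC=2), enter IRQ0 at PC=0 (depth now 1)
Event 4 (EXEC): [IRQ0] PC=0: INC 4 -> ACC=2
Event 5 (EXEC): [IRQ0] PC=1: DEC 1 -> ACC=1
Event 6 (EXEC): [IRQ0] PC=2: IRET -> resume MAIN at PC=2 (depth now 0)
Event 7 (INT 0): INT 0 arrives: push (MAIN, PC=2), enter IRQ0 at PC=0 (depth now 1)
Event 8 (INT 0): INT 0 arrives: push (IRQ0, PC=0), enter IRQ0 at PC=0 (depth now 2)
Event 9 (EXEC): [IRQ0] PC=0: INC 4 -> ACC=5
Event 10 (EXEC): [IRQ0] PC=1: DEC 1 -> ACC=4
Event 11 (EXEC): [IRQ0] PC=2: IRET -> resume IRQ0 at PC=0 (depth now 1)
Event 12 (EXEC): [IRQ0] PC=0: INC 4 -> ACC=8
Event 13 (EXEC): [IRQ0] PC=1: DEC 1 -> ACC=7
Event 14 (EXEC): [IRQ0] PC=2: IRET -> resume MAIN at PC=2 (depth now 0)
Event 15 (INT 0): INT 0 arrives: push (MAIN, PC=2), enter IRQ0 at PC=0 (depth now 1)
Event 16 (INT 0): INT 0 arrives: push (IRQ0, PC=0), enter IRQ0 at PC=0 (depth now 2)
Event 17 (EXEC): [IRQ0] PC=0: INC 4 -> ACC=11
Event 18 (EXEC): [IRQ0] PC=1: DEC 1 -> ACC=10
Event 19 (EXEC): [IRQ0] PC=2: IRET -> resume IRQ0 at PC=0 (depth now 1)
Event 20 (EXEC): [IRQ0] PC=0: INC 4 -> ACC=14
Event 21 (INT 0): INT 0 arrives: push (IRQ0, PC=1), enter IRQ0 at PC=0 (depth now 2)
Event 22 (EXEC): [IRQ0] PC=0: INC 4 -> ACC=18
Event 23 (EXEC): [IRQ0] PC=1: DEC 1 -> ACC=17
Event 24 (EXEC): [IRQ0] PC=2: IRET -> resume IRQ0 at PC=1 (depth now 1)
Event 25 (INT 0): INT 0 arrives: push (IRQ0, PC=1), enter IRQ0 at PC=0 (depth now 2)
Event 26 (EXEC): [IRQ0] PC=0: INC 4 -> ACC=21
Event 27 (EXEC): [IRQ0] PC=1: DEC 1 -> ACC=20
Event 28 (EXEC): [IRQ0] PC=2: IRET -> resume IRQ0 at PC=1 (depth now 1)
Event 29 (EXEC): [IRQ0] PC=1: DEC 1 -> ACC=19
Event 30 (EXEC): [IRQ0] PC=2: IRET -> resume MAIN at PC=2 (depth now 0)
Event 31 (EXEC): [MAIN] PC=2: NOP
Event 32 (EXEC): [MAIN] PC=3: HALT

Answer: 19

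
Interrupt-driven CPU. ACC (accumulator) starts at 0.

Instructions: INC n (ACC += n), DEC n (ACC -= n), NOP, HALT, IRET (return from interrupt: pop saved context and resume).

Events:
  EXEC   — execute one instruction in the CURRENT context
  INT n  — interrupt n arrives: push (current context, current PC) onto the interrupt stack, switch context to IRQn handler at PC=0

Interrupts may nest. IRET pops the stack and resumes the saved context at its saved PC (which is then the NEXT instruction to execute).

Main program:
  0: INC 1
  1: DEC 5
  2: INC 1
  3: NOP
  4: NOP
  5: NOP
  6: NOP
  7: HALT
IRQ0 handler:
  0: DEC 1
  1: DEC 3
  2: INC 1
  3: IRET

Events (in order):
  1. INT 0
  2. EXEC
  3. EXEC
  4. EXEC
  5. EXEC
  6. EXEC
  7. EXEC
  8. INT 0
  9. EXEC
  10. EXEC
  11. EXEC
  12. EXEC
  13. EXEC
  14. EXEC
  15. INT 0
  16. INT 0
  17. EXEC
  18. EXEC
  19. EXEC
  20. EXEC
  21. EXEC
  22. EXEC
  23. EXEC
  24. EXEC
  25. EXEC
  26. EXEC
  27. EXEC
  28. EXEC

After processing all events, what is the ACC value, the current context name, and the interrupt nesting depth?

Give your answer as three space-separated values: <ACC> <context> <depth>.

Answer: -15 MAIN 0

Derivation:
Event 1 (INT 0): INT 0 arrives: push (MAIN, PC=0), enter IRQ0 at PC=0 (depth now 1)
Event 2 (EXEC): [IRQ0] PC=0: DEC 1 -> ACC=-1
Event 3 (EXEC): [IRQ0] PC=1: DEC 3 -> ACC=-4
Event 4 (EXEC): [IRQ0] PC=2: INC 1 -> ACC=-3
Event 5 (EXEC): [IRQ0] PC=3: IRET -> resume MAIN at PC=0 (depth now 0)
Event 6 (EXEC): [MAIN] PC=0: INC 1 -> ACC=-2
Event 7 (EXEC): [MAIN] PC=1: DEC 5 -> ACC=-7
Event 8 (INT 0): INT 0 arrives: push (MAIN, PC=2), enter IRQ0 at PC=0 (depth now 1)
Event 9 (EXEC): [IRQ0] PC=0: DEC 1 -> ACC=-8
Event 10 (EXEC): [IRQ0] PC=1: DEC 3 -> ACC=-11
Event 11 (EXEC): [IRQ0] PC=2: INC 1 -> ACC=-10
Event 12 (EXEC): [IRQ0] PC=3: IRET -> resume MAIN at PC=2 (depth now 0)
Event 13 (EXEC): [MAIN] PC=2: INC 1 -> ACC=-9
Event 14 (EXEC): [MAIN] PC=3: NOP
Event 15 (INT 0): INT 0 arrives: push (MAIN, PC=4), enter IRQ0 at PC=0 (depth now 1)
Event 16 (INT 0): INT 0 arrives: push (IRQ0, PC=0), enter IRQ0 at PC=0 (depth now 2)
Event 17 (EXEC): [IRQ0] PC=0: DEC 1 -> ACC=-10
Event 18 (EXEC): [IRQ0] PC=1: DEC 3 -> ACC=-13
Event 19 (EXEC): [IRQ0] PC=2: INC 1 -> ACC=-12
Event 20 (EXEC): [IRQ0] PC=3: IRET -> resume IRQ0 at PC=0 (depth now 1)
Event 21 (EXEC): [IRQ0] PC=0: DEC 1 -> ACC=-13
Event 22 (EXEC): [IRQ0] PC=1: DEC 3 -> ACC=-16
Event 23 (EXEC): [IRQ0] PC=2: INC 1 -> ACC=-15
Event 24 (EXEC): [IRQ0] PC=3: IRET -> resume MAIN at PC=4 (depth now 0)
Event 25 (EXEC): [MAIN] PC=4: NOP
Event 26 (EXEC): [MAIN] PC=5: NOP
Event 27 (EXEC): [MAIN] PC=6: NOP
Event 28 (EXEC): [MAIN] PC=7: HALT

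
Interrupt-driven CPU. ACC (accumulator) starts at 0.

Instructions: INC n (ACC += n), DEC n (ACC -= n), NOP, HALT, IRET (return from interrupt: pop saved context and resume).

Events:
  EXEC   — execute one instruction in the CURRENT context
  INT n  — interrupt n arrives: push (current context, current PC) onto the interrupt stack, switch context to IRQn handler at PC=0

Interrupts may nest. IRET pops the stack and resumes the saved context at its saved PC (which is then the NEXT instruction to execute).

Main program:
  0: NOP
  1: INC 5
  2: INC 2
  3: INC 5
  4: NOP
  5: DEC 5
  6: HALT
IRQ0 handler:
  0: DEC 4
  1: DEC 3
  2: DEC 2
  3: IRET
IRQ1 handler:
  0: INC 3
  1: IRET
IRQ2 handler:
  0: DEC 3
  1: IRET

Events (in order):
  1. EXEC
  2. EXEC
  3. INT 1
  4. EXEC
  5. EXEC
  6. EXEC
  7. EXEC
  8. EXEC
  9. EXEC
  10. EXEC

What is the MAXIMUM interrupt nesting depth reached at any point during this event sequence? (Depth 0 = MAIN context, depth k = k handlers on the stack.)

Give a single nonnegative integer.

Event 1 (EXEC): [MAIN] PC=0: NOP [depth=0]
Event 2 (EXEC): [MAIN] PC=1: INC 5 -> ACC=5 [depth=0]
Event 3 (INT 1): INT 1 arrives: push (MAIN, PC=2), enter IRQ1 at PC=0 (depth now 1) [depth=1]
Event 4 (EXEC): [IRQ1] PC=0: INC 3 -> ACC=8 [depth=1]
Event 5 (EXEC): [IRQ1] PC=1: IRET -> resume MAIN at PC=2 (depth now 0) [depth=0]
Event 6 (EXEC): [MAIN] PC=2: INC 2 -> ACC=10 [depth=0]
Event 7 (EXEC): [MAIN] PC=3: INC 5 -> ACC=15 [depth=0]
Event 8 (EXEC): [MAIN] PC=4: NOP [depth=0]
Event 9 (EXEC): [MAIN] PC=5: DEC 5 -> ACC=10 [depth=0]
Event 10 (EXEC): [MAIN] PC=6: HALT [depth=0]
Max depth observed: 1

Answer: 1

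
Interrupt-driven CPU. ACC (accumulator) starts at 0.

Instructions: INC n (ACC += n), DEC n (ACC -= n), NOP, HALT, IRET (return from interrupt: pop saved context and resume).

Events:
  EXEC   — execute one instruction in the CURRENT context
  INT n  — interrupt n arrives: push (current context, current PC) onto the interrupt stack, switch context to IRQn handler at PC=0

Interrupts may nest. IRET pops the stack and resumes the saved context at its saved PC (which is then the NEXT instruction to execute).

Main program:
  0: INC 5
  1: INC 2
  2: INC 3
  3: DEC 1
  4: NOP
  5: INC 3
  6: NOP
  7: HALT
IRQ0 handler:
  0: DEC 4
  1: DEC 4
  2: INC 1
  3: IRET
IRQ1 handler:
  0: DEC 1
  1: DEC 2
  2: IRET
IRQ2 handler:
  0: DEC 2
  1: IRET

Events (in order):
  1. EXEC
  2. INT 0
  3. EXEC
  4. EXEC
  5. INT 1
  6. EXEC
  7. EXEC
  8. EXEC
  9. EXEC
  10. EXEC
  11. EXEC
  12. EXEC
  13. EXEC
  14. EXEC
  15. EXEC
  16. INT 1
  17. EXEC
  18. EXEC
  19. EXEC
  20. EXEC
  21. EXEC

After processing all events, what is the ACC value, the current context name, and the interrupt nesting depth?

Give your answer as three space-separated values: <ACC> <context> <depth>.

Event 1 (EXEC): [MAIN] PC=0: INC 5 -> ACC=5
Event 2 (INT 0): INT 0 arrives: push (MAIN, PC=1), enter IRQ0 at PC=0 (depth now 1)
Event 3 (EXEC): [IRQ0] PC=0: DEC 4 -> ACC=1
Event 4 (EXEC): [IRQ0] PC=1: DEC 4 -> ACC=-3
Event 5 (INT 1): INT 1 arrives: push (IRQ0, PC=2), enter IRQ1 at PC=0 (depth now 2)
Event 6 (EXEC): [IRQ1] PC=0: DEC 1 -> ACC=-4
Event 7 (EXEC): [IRQ1] PC=1: DEC 2 -> ACC=-6
Event 8 (EXEC): [IRQ1] PC=2: IRET -> resume IRQ0 at PC=2 (depth now 1)
Event 9 (EXEC): [IRQ0] PC=2: INC 1 -> ACC=-5
Event 10 (EXEC): [IRQ0] PC=3: IRET -> resume MAIN at PC=1 (depth now 0)
Event 11 (EXEC): [MAIN] PC=1: INC 2 -> ACC=-3
Event 12 (EXEC): [MAIN] PC=2: INC 3 -> ACC=0
Event 13 (EXEC): [MAIN] PC=3: DEC 1 -> ACC=-1
Event 14 (EXEC): [MAIN] PC=4: NOP
Event 15 (EXEC): [MAIN] PC=5: INC 3 -> ACC=2
Event 16 (INT 1): INT 1 arrives: push (MAIN, PC=6), enter IRQ1 at PC=0 (depth now 1)
Event 17 (EXEC): [IRQ1] PC=0: DEC 1 -> ACC=1
Event 18 (EXEC): [IRQ1] PC=1: DEC 2 -> ACC=-1
Event 19 (EXEC): [IRQ1] PC=2: IRET -> resume MAIN at PC=6 (depth now 0)
Event 20 (EXEC): [MAIN] PC=6: NOP
Event 21 (EXEC): [MAIN] PC=7: HALT

Answer: -1 MAIN 0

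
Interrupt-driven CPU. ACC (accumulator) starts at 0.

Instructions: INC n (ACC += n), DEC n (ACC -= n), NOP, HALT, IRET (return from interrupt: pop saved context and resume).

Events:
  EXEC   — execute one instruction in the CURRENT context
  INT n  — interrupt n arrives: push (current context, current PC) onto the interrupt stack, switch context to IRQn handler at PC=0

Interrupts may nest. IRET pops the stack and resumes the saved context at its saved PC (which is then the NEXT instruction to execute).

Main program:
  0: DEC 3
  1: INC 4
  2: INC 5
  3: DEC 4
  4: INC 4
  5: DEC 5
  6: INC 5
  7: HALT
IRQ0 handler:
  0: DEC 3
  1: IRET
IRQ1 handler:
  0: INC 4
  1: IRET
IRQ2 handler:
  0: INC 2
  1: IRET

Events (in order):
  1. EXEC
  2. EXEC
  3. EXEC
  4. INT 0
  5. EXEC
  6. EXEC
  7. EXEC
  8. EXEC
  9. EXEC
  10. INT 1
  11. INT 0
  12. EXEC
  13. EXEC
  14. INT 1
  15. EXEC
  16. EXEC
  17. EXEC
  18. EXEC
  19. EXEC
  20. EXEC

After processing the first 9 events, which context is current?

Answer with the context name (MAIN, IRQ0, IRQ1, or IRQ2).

Answer: MAIN

Derivation:
Event 1 (EXEC): [MAIN] PC=0: DEC 3 -> ACC=-3
Event 2 (EXEC): [MAIN] PC=1: INC 4 -> ACC=1
Event 3 (EXEC): [MAIN] PC=2: INC 5 -> ACC=6
Event 4 (INT 0): INT 0 arrives: push (MAIN, PC=3), enter IRQ0 at PC=0 (depth now 1)
Event 5 (EXEC): [IRQ0] PC=0: DEC 3 -> ACC=3
Event 6 (EXEC): [IRQ0] PC=1: IRET -> resume MAIN at PC=3 (depth now 0)
Event 7 (EXEC): [MAIN] PC=3: DEC 4 -> ACC=-1
Event 8 (EXEC): [MAIN] PC=4: INC 4 -> ACC=3
Event 9 (EXEC): [MAIN] PC=5: DEC 5 -> ACC=-2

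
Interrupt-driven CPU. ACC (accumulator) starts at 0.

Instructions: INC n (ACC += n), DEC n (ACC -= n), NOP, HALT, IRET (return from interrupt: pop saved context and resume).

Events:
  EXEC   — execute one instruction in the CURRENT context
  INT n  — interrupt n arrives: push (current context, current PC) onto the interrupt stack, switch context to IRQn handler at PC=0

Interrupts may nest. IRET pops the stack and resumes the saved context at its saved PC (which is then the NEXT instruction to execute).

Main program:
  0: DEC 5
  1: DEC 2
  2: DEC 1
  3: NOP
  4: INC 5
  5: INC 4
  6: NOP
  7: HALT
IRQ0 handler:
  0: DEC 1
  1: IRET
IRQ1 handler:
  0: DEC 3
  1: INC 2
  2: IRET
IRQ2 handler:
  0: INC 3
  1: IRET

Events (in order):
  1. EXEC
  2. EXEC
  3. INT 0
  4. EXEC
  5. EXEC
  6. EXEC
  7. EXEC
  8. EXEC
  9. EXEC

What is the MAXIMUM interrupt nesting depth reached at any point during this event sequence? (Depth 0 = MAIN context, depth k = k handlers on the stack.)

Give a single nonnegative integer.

Answer: 1

Derivation:
Event 1 (EXEC): [MAIN] PC=0: DEC 5 -> ACC=-5 [depth=0]
Event 2 (EXEC): [MAIN] PC=1: DEC 2 -> ACC=-7 [depth=0]
Event 3 (INT 0): INT 0 arrives: push (MAIN, PC=2), enter IRQ0 at PC=0 (depth now 1) [depth=1]
Event 4 (EXEC): [IRQ0] PC=0: DEC 1 -> ACC=-8 [depth=1]
Event 5 (EXEC): [IRQ0] PC=1: IRET -> resume MAIN at PC=2 (depth now 0) [depth=0]
Event 6 (EXEC): [MAIN] PC=2: DEC 1 -> ACC=-9 [depth=0]
Event 7 (EXEC): [MAIN] PC=3: NOP [depth=0]
Event 8 (EXEC): [MAIN] PC=4: INC 5 -> ACC=-4 [depth=0]
Event 9 (EXEC): [MAIN] PC=5: INC 4 -> ACC=0 [depth=0]
Max depth observed: 1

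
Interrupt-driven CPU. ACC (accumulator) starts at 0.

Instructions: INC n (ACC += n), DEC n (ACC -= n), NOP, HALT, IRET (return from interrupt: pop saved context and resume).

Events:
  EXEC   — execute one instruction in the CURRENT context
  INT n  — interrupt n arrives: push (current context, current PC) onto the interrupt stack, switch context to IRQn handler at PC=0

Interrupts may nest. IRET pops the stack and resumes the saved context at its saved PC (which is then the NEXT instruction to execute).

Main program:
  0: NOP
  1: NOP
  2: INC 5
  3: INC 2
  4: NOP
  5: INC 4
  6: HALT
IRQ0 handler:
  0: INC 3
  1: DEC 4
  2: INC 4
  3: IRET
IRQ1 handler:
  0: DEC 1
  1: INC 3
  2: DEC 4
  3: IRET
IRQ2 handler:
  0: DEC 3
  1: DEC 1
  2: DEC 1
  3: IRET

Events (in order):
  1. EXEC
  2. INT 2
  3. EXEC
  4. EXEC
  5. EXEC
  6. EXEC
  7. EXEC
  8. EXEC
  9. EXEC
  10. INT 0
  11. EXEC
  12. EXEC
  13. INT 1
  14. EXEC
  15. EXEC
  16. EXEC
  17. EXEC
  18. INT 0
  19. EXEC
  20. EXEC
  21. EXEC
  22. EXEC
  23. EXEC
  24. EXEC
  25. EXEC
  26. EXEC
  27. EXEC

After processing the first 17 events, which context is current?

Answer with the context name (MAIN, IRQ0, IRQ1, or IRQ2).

Event 1 (EXEC): [MAIN] PC=0: NOP
Event 2 (INT 2): INT 2 arrives: push (MAIN, PC=1), enter IRQ2 at PC=0 (depth now 1)
Event 3 (EXEC): [IRQ2] PC=0: DEC 3 -> ACC=-3
Event 4 (EXEC): [IRQ2] PC=1: DEC 1 -> ACC=-4
Event 5 (EXEC): [IRQ2] PC=2: DEC 1 -> ACC=-5
Event 6 (EXEC): [IRQ2] PC=3: IRET -> resume MAIN at PC=1 (depth now 0)
Event 7 (EXEC): [MAIN] PC=1: NOP
Event 8 (EXEC): [MAIN] PC=2: INC 5 -> ACC=0
Event 9 (EXEC): [MAIN] PC=3: INC 2 -> ACC=2
Event 10 (INT 0): INT 0 arrives: push (MAIN, PC=4), enter IRQ0 at PC=0 (depth now 1)
Event 11 (EXEC): [IRQ0] PC=0: INC 3 -> ACC=5
Event 12 (EXEC): [IRQ0] PC=1: DEC 4 -> ACC=1
Event 13 (INT 1): INT 1 arrives: push (IRQ0, PC=2), enter IRQ1 at PC=0 (depth now 2)
Event 14 (EXEC): [IRQ1] PC=0: DEC 1 -> ACC=0
Event 15 (EXEC): [IRQ1] PC=1: INC 3 -> ACC=3
Event 16 (EXEC): [IRQ1] PC=2: DEC 4 -> ACC=-1
Event 17 (EXEC): [IRQ1] PC=3: IRET -> resume IRQ0 at PC=2 (depth now 1)

Answer: IRQ0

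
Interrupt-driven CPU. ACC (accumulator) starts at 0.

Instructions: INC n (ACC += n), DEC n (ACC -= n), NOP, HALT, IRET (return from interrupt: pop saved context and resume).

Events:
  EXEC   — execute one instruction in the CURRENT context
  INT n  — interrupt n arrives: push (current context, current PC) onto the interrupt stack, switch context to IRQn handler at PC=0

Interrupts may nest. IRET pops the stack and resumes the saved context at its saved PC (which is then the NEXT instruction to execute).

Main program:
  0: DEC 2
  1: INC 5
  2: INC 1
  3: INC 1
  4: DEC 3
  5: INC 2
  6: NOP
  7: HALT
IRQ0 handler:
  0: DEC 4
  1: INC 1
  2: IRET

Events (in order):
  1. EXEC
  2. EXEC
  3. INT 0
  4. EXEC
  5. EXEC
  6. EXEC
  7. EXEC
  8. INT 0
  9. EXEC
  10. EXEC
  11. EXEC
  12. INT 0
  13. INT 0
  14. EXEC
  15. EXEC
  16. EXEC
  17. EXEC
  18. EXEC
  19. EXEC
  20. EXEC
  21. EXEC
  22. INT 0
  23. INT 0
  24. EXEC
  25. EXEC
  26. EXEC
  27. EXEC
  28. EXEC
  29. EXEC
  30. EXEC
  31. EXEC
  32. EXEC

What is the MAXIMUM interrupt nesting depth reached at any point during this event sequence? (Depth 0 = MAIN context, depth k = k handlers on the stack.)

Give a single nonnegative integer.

Answer: 2

Derivation:
Event 1 (EXEC): [MAIN] PC=0: DEC 2 -> ACC=-2 [depth=0]
Event 2 (EXEC): [MAIN] PC=1: INC 5 -> ACC=3 [depth=0]
Event 3 (INT 0): INT 0 arrives: push (MAIN, PC=2), enter IRQ0 at PC=0 (depth now 1) [depth=1]
Event 4 (EXEC): [IRQ0] PC=0: DEC 4 -> ACC=-1 [depth=1]
Event 5 (EXEC): [IRQ0] PC=1: INC 1 -> ACC=0 [depth=1]
Event 6 (EXEC): [IRQ0] PC=2: IRET -> resume MAIN at PC=2 (depth now 0) [depth=0]
Event 7 (EXEC): [MAIN] PC=2: INC 1 -> ACC=1 [depth=0]
Event 8 (INT 0): INT 0 arrives: push (MAIN, PC=3), enter IRQ0 at PC=0 (depth now 1) [depth=1]
Event 9 (EXEC): [IRQ0] PC=0: DEC 4 -> ACC=-3 [depth=1]
Event 10 (EXEC): [IRQ0] PC=1: INC 1 -> ACC=-2 [depth=1]
Event 11 (EXEC): [IRQ0] PC=2: IRET -> resume MAIN at PC=3 (depth now 0) [depth=0]
Event 12 (INT 0): INT 0 arrives: push (MAIN, PC=3), enter IRQ0 at PC=0 (depth now 1) [depth=1]
Event 13 (INT 0): INT 0 arrives: push (IRQ0, PC=0), enter IRQ0 at PC=0 (depth now 2) [depth=2]
Event 14 (EXEC): [IRQ0] PC=0: DEC 4 -> ACC=-6 [depth=2]
Event 15 (EXEC): [IRQ0] PC=1: INC 1 -> ACC=-5 [depth=2]
Event 16 (EXEC): [IRQ0] PC=2: IRET -> resume IRQ0 at PC=0 (depth now 1) [depth=1]
Event 17 (EXEC): [IRQ0] PC=0: DEC 4 -> ACC=-9 [depth=1]
Event 18 (EXEC): [IRQ0] PC=1: INC 1 -> ACC=-8 [depth=1]
Event 19 (EXEC): [IRQ0] PC=2: IRET -> resume MAIN at PC=3 (depth now 0) [depth=0]
Event 20 (EXEC): [MAIN] PC=3: INC 1 -> ACC=-7 [depth=0]
Event 21 (EXEC): [MAIN] PC=4: DEC 3 -> ACC=-10 [depth=0]
Event 22 (INT 0): INT 0 arrives: push (MAIN, PC=5), enter IRQ0 at PC=0 (depth now 1) [depth=1]
Event 23 (INT 0): INT 0 arrives: push (IRQ0, PC=0), enter IRQ0 at PC=0 (depth now 2) [depth=2]
Event 24 (EXEC): [IRQ0] PC=0: DEC 4 -> ACC=-14 [depth=2]
Event 25 (EXEC): [IRQ0] PC=1: INC 1 -> ACC=-13 [depth=2]
Event 26 (EXEC): [IRQ0] PC=2: IRET -> resume IRQ0 at PC=0 (depth now 1) [depth=1]
Event 27 (EXEC): [IRQ0] PC=0: DEC 4 -> ACC=-17 [depth=1]
Event 28 (EXEC): [IRQ0] PC=1: INC 1 -> ACC=-16 [depth=1]
Event 29 (EXEC): [IRQ0] PC=2: IRET -> resume MAIN at PC=5 (depth now 0) [depth=0]
Event 30 (EXEC): [MAIN] PC=5: INC 2 -> ACC=-14 [depth=0]
Event 31 (EXEC): [MAIN] PC=6: NOP [depth=0]
Event 32 (EXEC): [MAIN] PC=7: HALT [depth=0]
Max depth observed: 2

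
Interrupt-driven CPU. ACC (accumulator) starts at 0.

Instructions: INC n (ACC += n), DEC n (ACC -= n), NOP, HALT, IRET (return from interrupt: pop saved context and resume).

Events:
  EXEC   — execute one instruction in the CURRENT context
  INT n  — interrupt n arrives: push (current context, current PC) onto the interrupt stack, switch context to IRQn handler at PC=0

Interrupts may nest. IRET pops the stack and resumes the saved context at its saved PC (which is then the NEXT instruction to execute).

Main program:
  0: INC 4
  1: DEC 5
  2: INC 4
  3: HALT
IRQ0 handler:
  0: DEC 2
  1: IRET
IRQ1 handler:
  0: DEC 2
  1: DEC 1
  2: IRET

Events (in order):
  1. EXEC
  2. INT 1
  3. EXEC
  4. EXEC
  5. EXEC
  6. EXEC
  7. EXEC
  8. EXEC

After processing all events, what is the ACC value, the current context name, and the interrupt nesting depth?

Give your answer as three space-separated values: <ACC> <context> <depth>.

Answer: 0 MAIN 0

Derivation:
Event 1 (EXEC): [MAIN] PC=0: INC 4 -> ACC=4
Event 2 (INT 1): INT 1 arrives: push (MAIN, PC=1), enter IRQ1 at PC=0 (depth now 1)
Event 3 (EXEC): [IRQ1] PC=0: DEC 2 -> ACC=2
Event 4 (EXEC): [IRQ1] PC=1: DEC 1 -> ACC=1
Event 5 (EXEC): [IRQ1] PC=2: IRET -> resume MAIN at PC=1 (depth now 0)
Event 6 (EXEC): [MAIN] PC=1: DEC 5 -> ACC=-4
Event 7 (EXEC): [MAIN] PC=2: INC 4 -> ACC=0
Event 8 (EXEC): [MAIN] PC=3: HALT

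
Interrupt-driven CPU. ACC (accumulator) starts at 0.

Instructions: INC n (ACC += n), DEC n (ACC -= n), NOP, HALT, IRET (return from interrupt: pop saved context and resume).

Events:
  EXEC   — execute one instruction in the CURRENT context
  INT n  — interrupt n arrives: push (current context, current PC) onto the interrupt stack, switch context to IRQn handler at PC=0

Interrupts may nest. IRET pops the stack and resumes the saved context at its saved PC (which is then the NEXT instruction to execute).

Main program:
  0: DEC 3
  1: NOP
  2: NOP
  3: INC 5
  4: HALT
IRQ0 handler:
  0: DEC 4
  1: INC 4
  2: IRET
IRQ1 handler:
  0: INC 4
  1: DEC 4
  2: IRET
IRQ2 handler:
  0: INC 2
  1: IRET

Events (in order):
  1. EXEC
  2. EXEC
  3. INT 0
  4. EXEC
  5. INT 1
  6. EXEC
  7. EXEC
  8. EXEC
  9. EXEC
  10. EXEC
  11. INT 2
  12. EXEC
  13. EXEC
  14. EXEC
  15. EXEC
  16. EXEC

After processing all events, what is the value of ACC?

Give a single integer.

Answer: 4

Derivation:
Event 1 (EXEC): [MAIN] PC=0: DEC 3 -> ACC=-3
Event 2 (EXEC): [MAIN] PC=1: NOP
Event 3 (INT 0): INT 0 arrives: push (MAIN, PC=2), enter IRQ0 at PC=0 (depth now 1)
Event 4 (EXEC): [IRQ0] PC=0: DEC 4 -> ACC=-7
Event 5 (INT 1): INT 1 arrives: push (IRQ0, PC=1), enter IRQ1 at PC=0 (depth now 2)
Event 6 (EXEC): [IRQ1] PC=0: INC 4 -> ACC=-3
Event 7 (EXEC): [IRQ1] PC=1: DEC 4 -> ACC=-7
Event 8 (EXEC): [IRQ1] PC=2: IRET -> resume IRQ0 at PC=1 (depth now 1)
Event 9 (EXEC): [IRQ0] PC=1: INC 4 -> ACC=-3
Event 10 (EXEC): [IRQ0] PC=2: IRET -> resume MAIN at PC=2 (depth now 0)
Event 11 (INT 2): INT 2 arrives: push (MAIN, PC=2), enter IRQ2 at PC=0 (depth now 1)
Event 12 (EXEC): [IRQ2] PC=0: INC 2 -> ACC=-1
Event 13 (EXEC): [IRQ2] PC=1: IRET -> resume MAIN at PC=2 (depth now 0)
Event 14 (EXEC): [MAIN] PC=2: NOP
Event 15 (EXEC): [MAIN] PC=3: INC 5 -> ACC=4
Event 16 (EXEC): [MAIN] PC=4: HALT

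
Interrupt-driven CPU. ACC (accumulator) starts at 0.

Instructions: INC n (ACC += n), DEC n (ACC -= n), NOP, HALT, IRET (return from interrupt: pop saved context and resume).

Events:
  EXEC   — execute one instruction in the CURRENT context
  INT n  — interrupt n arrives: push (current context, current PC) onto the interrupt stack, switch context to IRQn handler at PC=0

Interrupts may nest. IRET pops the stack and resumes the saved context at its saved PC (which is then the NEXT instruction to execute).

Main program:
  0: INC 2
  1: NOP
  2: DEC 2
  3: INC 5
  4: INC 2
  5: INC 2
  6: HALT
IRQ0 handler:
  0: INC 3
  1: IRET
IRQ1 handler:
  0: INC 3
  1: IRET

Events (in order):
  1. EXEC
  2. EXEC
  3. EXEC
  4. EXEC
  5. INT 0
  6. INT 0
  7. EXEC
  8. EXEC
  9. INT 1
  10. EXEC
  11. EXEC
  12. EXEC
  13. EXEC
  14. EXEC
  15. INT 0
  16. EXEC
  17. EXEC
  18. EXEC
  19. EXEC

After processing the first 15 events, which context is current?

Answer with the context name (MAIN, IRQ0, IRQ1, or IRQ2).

Event 1 (EXEC): [MAIN] PC=0: INC 2 -> ACC=2
Event 2 (EXEC): [MAIN] PC=1: NOP
Event 3 (EXEC): [MAIN] PC=2: DEC 2 -> ACC=0
Event 4 (EXEC): [MAIN] PC=3: INC 5 -> ACC=5
Event 5 (INT 0): INT 0 arrives: push (MAIN, PC=4), enter IRQ0 at PC=0 (depth now 1)
Event 6 (INT 0): INT 0 arrives: push (IRQ0, PC=0), enter IRQ0 at PC=0 (depth now 2)
Event 7 (EXEC): [IRQ0] PC=0: INC 3 -> ACC=8
Event 8 (EXEC): [IRQ0] PC=1: IRET -> resume IRQ0 at PC=0 (depth now 1)
Event 9 (INT 1): INT 1 arrives: push (IRQ0, PC=0), enter IRQ1 at PC=0 (depth now 2)
Event 10 (EXEC): [IRQ1] PC=0: INC 3 -> ACC=11
Event 11 (EXEC): [IRQ1] PC=1: IRET -> resume IRQ0 at PC=0 (depth now 1)
Event 12 (EXEC): [IRQ0] PC=0: INC 3 -> ACC=14
Event 13 (EXEC): [IRQ0] PC=1: IRET -> resume MAIN at PC=4 (depth now 0)
Event 14 (EXEC): [MAIN] PC=4: INC 2 -> ACC=16
Event 15 (INT 0): INT 0 arrives: push (MAIN, PC=5), enter IRQ0 at PC=0 (depth now 1)

Answer: IRQ0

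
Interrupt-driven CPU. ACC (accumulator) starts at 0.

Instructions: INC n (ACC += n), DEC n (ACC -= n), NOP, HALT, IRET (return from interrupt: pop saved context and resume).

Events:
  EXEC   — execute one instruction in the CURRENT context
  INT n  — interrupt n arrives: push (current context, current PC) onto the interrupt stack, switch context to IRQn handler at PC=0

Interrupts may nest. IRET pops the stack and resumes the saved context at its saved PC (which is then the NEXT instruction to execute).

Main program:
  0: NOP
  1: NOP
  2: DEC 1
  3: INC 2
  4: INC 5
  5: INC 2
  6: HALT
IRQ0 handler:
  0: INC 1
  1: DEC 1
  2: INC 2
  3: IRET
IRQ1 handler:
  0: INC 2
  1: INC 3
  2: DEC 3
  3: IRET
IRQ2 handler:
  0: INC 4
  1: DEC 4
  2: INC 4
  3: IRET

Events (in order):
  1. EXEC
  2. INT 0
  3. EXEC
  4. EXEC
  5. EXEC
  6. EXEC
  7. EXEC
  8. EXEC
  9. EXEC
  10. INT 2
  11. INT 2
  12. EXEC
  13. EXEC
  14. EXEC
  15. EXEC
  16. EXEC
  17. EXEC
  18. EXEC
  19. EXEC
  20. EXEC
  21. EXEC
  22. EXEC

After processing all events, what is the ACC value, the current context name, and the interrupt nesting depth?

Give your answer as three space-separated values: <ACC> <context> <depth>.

Answer: 18 MAIN 0

Derivation:
Event 1 (EXEC): [MAIN] PC=0: NOP
Event 2 (INT 0): INT 0 arrives: push (MAIN, PC=1), enter IRQ0 at PC=0 (depth now 1)
Event 3 (EXEC): [IRQ0] PC=0: INC 1 -> ACC=1
Event 4 (EXEC): [IRQ0] PC=1: DEC 1 -> ACC=0
Event 5 (EXEC): [IRQ0] PC=2: INC 2 -> ACC=2
Event 6 (EXEC): [IRQ0] PC=3: IRET -> resume MAIN at PC=1 (depth now 0)
Event 7 (EXEC): [MAIN] PC=1: NOP
Event 8 (EXEC): [MAIN] PC=2: DEC 1 -> ACC=1
Event 9 (EXEC): [MAIN] PC=3: INC 2 -> ACC=3
Event 10 (INT 2): INT 2 arrives: push (MAIN, PC=4), enter IRQ2 at PC=0 (depth now 1)
Event 11 (INT 2): INT 2 arrives: push (IRQ2, PC=0), enter IRQ2 at PC=0 (depth now 2)
Event 12 (EXEC): [IRQ2] PC=0: INC 4 -> ACC=7
Event 13 (EXEC): [IRQ2] PC=1: DEC 4 -> ACC=3
Event 14 (EXEC): [IRQ2] PC=2: INC 4 -> ACC=7
Event 15 (EXEC): [IRQ2] PC=3: IRET -> resume IRQ2 at PC=0 (depth now 1)
Event 16 (EXEC): [IRQ2] PC=0: INC 4 -> ACC=11
Event 17 (EXEC): [IRQ2] PC=1: DEC 4 -> ACC=7
Event 18 (EXEC): [IRQ2] PC=2: INC 4 -> ACC=11
Event 19 (EXEC): [IRQ2] PC=3: IRET -> resume MAIN at PC=4 (depth now 0)
Event 20 (EXEC): [MAIN] PC=4: INC 5 -> ACC=16
Event 21 (EXEC): [MAIN] PC=5: INC 2 -> ACC=18
Event 22 (EXEC): [MAIN] PC=6: HALT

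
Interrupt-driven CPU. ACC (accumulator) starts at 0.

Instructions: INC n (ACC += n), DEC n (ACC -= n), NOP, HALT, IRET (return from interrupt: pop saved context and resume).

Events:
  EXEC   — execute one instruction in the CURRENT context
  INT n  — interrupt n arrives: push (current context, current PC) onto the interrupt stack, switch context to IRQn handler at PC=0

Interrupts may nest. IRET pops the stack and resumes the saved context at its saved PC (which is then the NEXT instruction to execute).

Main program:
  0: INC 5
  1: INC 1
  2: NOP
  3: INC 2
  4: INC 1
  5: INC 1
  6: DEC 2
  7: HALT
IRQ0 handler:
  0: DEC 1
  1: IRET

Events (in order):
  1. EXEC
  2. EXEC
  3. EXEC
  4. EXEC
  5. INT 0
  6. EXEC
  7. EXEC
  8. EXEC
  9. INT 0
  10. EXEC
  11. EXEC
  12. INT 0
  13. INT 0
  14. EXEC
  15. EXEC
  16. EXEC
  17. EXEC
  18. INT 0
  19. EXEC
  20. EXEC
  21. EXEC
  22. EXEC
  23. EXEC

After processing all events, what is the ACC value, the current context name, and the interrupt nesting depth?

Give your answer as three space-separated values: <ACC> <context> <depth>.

Event 1 (EXEC): [MAIN] PC=0: INC 5 -> ACC=5
Event 2 (EXEC): [MAIN] PC=1: INC 1 -> ACC=6
Event 3 (EXEC): [MAIN] PC=2: NOP
Event 4 (EXEC): [MAIN] PC=3: INC 2 -> ACC=8
Event 5 (INT 0): INT 0 arrives: push (MAIN, PC=4), enter IRQ0 at PC=0 (depth now 1)
Event 6 (EXEC): [IRQ0] PC=0: DEC 1 -> ACC=7
Event 7 (EXEC): [IRQ0] PC=1: IRET -> resume MAIN at PC=4 (depth now 0)
Event 8 (EXEC): [MAIN] PC=4: INC 1 -> ACC=8
Event 9 (INT 0): INT 0 arrives: push (MAIN, PC=5), enter IRQ0 at PC=0 (depth now 1)
Event 10 (EXEC): [IRQ0] PC=0: DEC 1 -> ACC=7
Event 11 (EXEC): [IRQ0] PC=1: IRET -> resume MAIN at PC=5 (depth now 0)
Event 12 (INT 0): INT 0 arrives: push (MAIN, PC=5), enter IRQ0 at PC=0 (depth now 1)
Event 13 (INT 0): INT 0 arrives: push (IRQ0, PC=0), enter IRQ0 at PC=0 (depth now 2)
Event 14 (EXEC): [IRQ0] PC=0: DEC 1 -> ACC=6
Event 15 (EXEC): [IRQ0] PC=1: IRET -> resume IRQ0 at PC=0 (depth now 1)
Event 16 (EXEC): [IRQ0] PC=0: DEC 1 -> ACC=5
Event 17 (EXEC): [IRQ0] PC=1: IRET -> resume MAIN at PC=5 (depth now 0)
Event 18 (INT 0): INT 0 arrives: push (MAIN, PC=5), enter IRQ0 at PC=0 (depth now 1)
Event 19 (EXEC): [IRQ0] PC=0: DEC 1 -> ACC=4
Event 20 (EXEC): [IRQ0] PC=1: IRET -> resume MAIN at PC=5 (depth now 0)
Event 21 (EXEC): [MAIN] PC=5: INC 1 -> ACC=5
Event 22 (EXEC): [MAIN] PC=6: DEC 2 -> ACC=3
Event 23 (EXEC): [MAIN] PC=7: HALT

Answer: 3 MAIN 0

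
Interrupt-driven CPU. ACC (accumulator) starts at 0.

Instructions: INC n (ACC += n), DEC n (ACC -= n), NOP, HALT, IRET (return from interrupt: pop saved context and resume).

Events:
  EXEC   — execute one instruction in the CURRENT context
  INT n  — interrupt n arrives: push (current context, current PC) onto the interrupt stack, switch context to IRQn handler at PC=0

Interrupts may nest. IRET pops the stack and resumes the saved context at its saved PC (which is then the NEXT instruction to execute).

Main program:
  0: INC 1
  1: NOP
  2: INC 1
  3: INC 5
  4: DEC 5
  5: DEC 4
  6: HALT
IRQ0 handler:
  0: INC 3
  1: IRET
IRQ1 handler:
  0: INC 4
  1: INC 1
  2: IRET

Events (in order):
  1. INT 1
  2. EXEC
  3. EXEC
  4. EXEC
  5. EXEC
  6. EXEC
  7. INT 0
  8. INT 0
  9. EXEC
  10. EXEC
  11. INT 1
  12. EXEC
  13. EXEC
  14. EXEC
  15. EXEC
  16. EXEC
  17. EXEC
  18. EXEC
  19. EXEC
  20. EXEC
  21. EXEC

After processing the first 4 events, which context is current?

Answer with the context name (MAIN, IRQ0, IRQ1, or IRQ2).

Answer: MAIN

Derivation:
Event 1 (INT 1): INT 1 arrives: push (MAIN, PC=0), enter IRQ1 at PC=0 (depth now 1)
Event 2 (EXEC): [IRQ1] PC=0: INC 4 -> ACC=4
Event 3 (EXEC): [IRQ1] PC=1: INC 1 -> ACC=5
Event 4 (EXEC): [IRQ1] PC=2: IRET -> resume MAIN at PC=0 (depth now 0)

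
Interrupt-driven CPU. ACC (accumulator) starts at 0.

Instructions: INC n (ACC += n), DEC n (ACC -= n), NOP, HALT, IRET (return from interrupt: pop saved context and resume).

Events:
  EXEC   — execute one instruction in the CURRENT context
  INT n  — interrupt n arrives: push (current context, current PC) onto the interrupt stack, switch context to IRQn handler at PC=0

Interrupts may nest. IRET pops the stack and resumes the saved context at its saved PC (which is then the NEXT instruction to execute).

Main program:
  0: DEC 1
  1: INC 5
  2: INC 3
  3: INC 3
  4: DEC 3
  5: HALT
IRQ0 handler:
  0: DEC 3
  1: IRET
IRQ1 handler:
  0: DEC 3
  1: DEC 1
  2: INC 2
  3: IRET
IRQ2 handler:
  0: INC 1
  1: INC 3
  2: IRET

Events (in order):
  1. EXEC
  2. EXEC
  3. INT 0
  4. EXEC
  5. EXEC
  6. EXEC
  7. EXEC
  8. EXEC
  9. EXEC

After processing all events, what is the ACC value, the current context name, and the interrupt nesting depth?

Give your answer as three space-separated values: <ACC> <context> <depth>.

Answer: 4 MAIN 0

Derivation:
Event 1 (EXEC): [MAIN] PC=0: DEC 1 -> ACC=-1
Event 2 (EXEC): [MAIN] PC=1: INC 5 -> ACC=4
Event 3 (INT 0): INT 0 arrives: push (MAIN, PC=2), enter IRQ0 at PC=0 (depth now 1)
Event 4 (EXEC): [IRQ0] PC=0: DEC 3 -> ACC=1
Event 5 (EXEC): [IRQ0] PC=1: IRET -> resume MAIN at PC=2 (depth now 0)
Event 6 (EXEC): [MAIN] PC=2: INC 3 -> ACC=4
Event 7 (EXEC): [MAIN] PC=3: INC 3 -> ACC=7
Event 8 (EXEC): [MAIN] PC=4: DEC 3 -> ACC=4
Event 9 (EXEC): [MAIN] PC=5: HALT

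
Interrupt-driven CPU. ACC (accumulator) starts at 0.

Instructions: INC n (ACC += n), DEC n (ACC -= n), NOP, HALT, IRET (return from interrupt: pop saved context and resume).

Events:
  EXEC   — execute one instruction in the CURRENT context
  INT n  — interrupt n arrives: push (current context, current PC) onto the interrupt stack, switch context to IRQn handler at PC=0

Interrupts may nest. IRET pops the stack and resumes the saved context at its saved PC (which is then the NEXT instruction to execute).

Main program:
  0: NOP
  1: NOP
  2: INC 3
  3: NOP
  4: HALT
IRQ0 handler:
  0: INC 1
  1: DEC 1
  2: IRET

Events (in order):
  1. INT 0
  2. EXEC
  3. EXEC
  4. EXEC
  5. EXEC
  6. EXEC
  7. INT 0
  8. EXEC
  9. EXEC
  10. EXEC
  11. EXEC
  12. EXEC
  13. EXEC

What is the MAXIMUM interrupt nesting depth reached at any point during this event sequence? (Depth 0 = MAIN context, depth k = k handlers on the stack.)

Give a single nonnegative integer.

Event 1 (INT 0): INT 0 arrives: push (MAIN, PC=0), enter IRQ0 at PC=0 (depth now 1) [depth=1]
Event 2 (EXEC): [IRQ0] PC=0: INC 1 -> ACC=1 [depth=1]
Event 3 (EXEC): [IRQ0] PC=1: DEC 1 -> ACC=0 [depth=1]
Event 4 (EXEC): [IRQ0] PC=2: IRET -> resume MAIN at PC=0 (depth now 0) [depth=0]
Event 5 (EXEC): [MAIN] PC=0: NOP [depth=0]
Event 6 (EXEC): [MAIN] PC=1: NOP [depth=0]
Event 7 (INT 0): INT 0 arrives: push (MAIN, PC=2), enter IRQ0 at PC=0 (depth now 1) [depth=1]
Event 8 (EXEC): [IRQ0] PC=0: INC 1 -> ACC=1 [depth=1]
Event 9 (EXEC): [IRQ0] PC=1: DEC 1 -> ACC=0 [depth=1]
Event 10 (EXEC): [IRQ0] PC=2: IRET -> resume MAIN at PC=2 (depth now 0) [depth=0]
Event 11 (EXEC): [MAIN] PC=2: INC 3 -> ACC=3 [depth=0]
Event 12 (EXEC): [MAIN] PC=3: NOP [depth=0]
Event 13 (EXEC): [MAIN] PC=4: HALT [depth=0]
Max depth observed: 1

Answer: 1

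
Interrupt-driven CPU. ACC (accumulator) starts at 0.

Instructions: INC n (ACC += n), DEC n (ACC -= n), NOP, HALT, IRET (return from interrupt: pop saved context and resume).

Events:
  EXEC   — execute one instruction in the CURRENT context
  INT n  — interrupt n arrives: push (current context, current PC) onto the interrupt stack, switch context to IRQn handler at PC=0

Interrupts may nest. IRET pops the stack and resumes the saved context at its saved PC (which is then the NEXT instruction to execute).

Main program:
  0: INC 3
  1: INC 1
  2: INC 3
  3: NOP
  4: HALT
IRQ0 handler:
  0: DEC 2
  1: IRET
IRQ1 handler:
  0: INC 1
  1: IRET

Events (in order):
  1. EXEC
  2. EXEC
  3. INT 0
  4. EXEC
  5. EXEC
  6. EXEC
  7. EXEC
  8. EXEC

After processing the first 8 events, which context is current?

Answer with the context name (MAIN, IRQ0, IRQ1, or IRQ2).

Event 1 (EXEC): [MAIN] PC=0: INC 3 -> ACC=3
Event 2 (EXEC): [MAIN] PC=1: INC 1 -> ACC=4
Event 3 (INT 0): INT 0 arrives: push (MAIN, PC=2), enter IRQ0 at PC=0 (depth now 1)
Event 4 (EXEC): [IRQ0] PC=0: DEC 2 -> ACC=2
Event 5 (EXEC): [IRQ0] PC=1: IRET -> resume MAIN at PC=2 (depth now 0)
Event 6 (EXEC): [MAIN] PC=2: INC 3 -> ACC=5
Event 7 (EXEC): [MAIN] PC=3: NOP
Event 8 (EXEC): [MAIN] PC=4: HALT

Answer: MAIN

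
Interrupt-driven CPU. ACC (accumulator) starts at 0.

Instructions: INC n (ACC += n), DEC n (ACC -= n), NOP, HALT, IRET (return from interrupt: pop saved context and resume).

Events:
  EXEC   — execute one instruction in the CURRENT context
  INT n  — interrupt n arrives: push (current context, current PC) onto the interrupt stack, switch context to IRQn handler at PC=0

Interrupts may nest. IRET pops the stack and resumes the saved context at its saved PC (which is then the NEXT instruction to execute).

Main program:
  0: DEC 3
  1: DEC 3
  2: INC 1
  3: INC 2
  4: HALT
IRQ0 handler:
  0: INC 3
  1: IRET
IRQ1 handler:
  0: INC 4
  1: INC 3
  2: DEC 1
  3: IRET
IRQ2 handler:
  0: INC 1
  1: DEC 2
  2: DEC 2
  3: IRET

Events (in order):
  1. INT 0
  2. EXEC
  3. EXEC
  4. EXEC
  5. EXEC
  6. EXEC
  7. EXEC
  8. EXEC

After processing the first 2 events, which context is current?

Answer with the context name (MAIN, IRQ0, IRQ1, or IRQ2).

Answer: IRQ0

Derivation:
Event 1 (INT 0): INT 0 arrives: push (MAIN, PC=0), enter IRQ0 at PC=0 (depth now 1)
Event 2 (EXEC): [IRQ0] PC=0: INC 3 -> ACC=3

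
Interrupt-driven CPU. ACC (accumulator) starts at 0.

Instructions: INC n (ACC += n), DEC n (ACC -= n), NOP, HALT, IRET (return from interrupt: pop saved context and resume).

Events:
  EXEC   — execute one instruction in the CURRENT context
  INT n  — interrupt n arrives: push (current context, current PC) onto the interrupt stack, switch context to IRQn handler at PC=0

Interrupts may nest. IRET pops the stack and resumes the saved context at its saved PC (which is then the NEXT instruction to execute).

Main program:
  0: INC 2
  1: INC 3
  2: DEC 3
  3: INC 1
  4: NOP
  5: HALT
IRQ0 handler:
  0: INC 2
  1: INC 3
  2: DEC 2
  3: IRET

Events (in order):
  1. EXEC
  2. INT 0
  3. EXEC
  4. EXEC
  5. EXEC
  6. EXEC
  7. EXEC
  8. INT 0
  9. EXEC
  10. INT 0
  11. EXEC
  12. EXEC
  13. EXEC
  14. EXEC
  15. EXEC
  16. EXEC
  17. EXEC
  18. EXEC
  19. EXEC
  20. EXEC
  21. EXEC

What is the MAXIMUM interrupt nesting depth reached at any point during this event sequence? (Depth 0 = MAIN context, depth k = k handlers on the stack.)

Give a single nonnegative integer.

Answer: 2

Derivation:
Event 1 (EXEC): [MAIN] PC=0: INC 2 -> ACC=2 [depth=0]
Event 2 (INT 0): INT 0 arrives: push (MAIN, PC=1), enter IRQ0 at PC=0 (depth now 1) [depth=1]
Event 3 (EXEC): [IRQ0] PC=0: INC 2 -> ACC=4 [depth=1]
Event 4 (EXEC): [IRQ0] PC=1: INC 3 -> ACC=7 [depth=1]
Event 5 (EXEC): [IRQ0] PC=2: DEC 2 -> ACC=5 [depth=1]
Event 6 (EXEC): [IRQ0] PC=3: IRET -> resume MAIN at PC=1 (depth now 0) [depth=0]
Event 7 (EXEC): [MAIN] PC=1: INC 3 -> ACC=8 [depth=0]
Event 8 (INT 0): INT 0 arrives: push (MAIN, PC=2), enter IRQ0 at PC=0 (depth now 1) [depth=1]
Event 9 (EXEC): [IRQ0] PC=0: INC 2 -> ACC=10 [depth=1]
Event 10 (INT 0): INT 0 arrives: push (IRQ0, PC=1), enter IRQ0 at PC=0 (depth now 2) [depth=2]
Event 11 (EXEC): [IRQ0] PC=0: INC 2 -> ACC=12 [depth=2]
Event 12 (EXEC): [IRQ0] PC=1: INC 3 -> ACC=15 [depth=2]
Event 13 (EXEC): [IRQ0] PC=2: DEC 2 -> ACC=13 [depth=2]
Event 14 (EXEC): [IRQ0] PC=3: IRET -> resume IRQ0 at PC=1 (depth now 1) [depth=1]
Event 15 (EXEC): [IRQ0] PC=1: INC 3 -> ACC=16 [depth=1]
Event 16 (EXEC): [IRQ0] PC=2: DEC 2 -> ACC=14 [depth=1]
Event 17 (EXEC): [IRQ0] PC=3: IRET -> resume MAIN at PC=2 (depth now 0) [depth=0]
Event 18 (EXEC): [MAIN] PC=2: DEC 3 -> ACC=11 [depth=0]
Event 19 (EXEC): [MAIN] PC=3: INC 1 -> ACC=12 [depth=0]
Event 20 (EXEC): [MAIN] PC=4: NOP [depth=0]
Event 21 (EXEC): [MAIN] PC=5: HALT [depth=0]
Max depth observed: 2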